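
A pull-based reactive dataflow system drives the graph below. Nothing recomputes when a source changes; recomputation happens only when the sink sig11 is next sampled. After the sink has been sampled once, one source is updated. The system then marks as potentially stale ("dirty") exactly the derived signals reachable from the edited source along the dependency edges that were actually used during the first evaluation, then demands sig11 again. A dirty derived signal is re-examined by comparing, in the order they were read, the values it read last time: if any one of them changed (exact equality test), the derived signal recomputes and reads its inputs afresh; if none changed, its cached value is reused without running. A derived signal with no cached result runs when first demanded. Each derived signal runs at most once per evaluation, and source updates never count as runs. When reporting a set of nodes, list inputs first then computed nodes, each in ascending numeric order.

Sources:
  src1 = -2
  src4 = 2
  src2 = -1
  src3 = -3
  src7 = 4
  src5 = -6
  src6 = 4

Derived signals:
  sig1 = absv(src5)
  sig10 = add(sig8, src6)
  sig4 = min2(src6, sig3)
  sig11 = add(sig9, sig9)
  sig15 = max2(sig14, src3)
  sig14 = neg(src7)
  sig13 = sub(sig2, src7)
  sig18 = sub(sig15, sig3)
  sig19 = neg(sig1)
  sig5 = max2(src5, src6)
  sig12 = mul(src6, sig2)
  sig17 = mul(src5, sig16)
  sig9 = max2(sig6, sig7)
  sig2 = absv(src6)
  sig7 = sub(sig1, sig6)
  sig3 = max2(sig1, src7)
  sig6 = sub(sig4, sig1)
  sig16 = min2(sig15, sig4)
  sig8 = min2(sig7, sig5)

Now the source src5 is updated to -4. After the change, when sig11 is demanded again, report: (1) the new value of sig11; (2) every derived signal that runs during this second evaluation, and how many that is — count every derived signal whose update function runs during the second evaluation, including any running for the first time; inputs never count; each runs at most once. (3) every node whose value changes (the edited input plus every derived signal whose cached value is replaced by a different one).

First evaluation (everything demanded from the output):
  sig1 = absv(-6) = 6
  sig3 = max2(6, 4) = 6
  sig4 = min2(4, 6) = 4
  sig6 = sub(4, 6) = -2
  sig7 = sub(6, -2) = 8
  sig9 = max2(-2, 8) = 8
  sig11 = add(8, 8) = 16

Propagation after the edit:
  sig1: runs — src5 -6->-4; result 4.
  sig3: runs — sig1 6->4; result 4.
  sig4: runs — sig3 6->4; result 4 (same value as before).
  sig6: runs — sig1 6->4; result 0.
  sig7: runs — sig1 6->4; sig6 -2->0; result 4.
  sig9: runs — sig6 -2->0; sig7 8->4; result 4.
  sig11: runs — sig9 8->4; sig9 8->4; result 8.

New value of sig11: 8.
Derived signals that run: sig1, sig3, sig4, sig6, sig7, sig9, sig11 — 7 in total.
Values that change: src5, sig1, sig3, sig6, sig7, sig9, sig11.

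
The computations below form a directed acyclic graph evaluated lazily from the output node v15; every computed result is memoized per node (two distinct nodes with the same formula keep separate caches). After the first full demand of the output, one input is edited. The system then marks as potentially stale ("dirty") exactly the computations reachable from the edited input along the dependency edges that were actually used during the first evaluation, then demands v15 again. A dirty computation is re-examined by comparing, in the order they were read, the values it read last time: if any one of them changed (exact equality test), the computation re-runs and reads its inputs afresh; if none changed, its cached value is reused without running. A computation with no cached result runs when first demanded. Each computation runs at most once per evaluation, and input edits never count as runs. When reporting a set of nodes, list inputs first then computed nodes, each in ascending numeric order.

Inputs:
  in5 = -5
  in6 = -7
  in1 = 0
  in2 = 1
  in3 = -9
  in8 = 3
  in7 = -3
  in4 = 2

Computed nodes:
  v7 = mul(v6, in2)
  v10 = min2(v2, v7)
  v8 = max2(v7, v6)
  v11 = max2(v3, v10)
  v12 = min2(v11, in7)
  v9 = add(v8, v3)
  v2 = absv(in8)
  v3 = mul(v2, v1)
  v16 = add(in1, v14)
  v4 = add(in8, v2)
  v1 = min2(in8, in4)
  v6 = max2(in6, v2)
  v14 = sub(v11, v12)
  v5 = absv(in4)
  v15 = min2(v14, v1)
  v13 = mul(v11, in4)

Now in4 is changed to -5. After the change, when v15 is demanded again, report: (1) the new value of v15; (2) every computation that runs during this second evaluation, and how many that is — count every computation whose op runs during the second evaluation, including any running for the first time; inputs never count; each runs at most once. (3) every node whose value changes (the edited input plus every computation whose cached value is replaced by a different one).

First demand of the output computes:
  v1 = min2(3, 2) = 2
  v2 = absv(3) = 3
  v3 = mul(3, 2) = 6
  v6 = max2(-7, 3) = 3
  v7 = mul(3, 1) = 3
  v10 = min2(3, 3) = 3
  v11 = max2(6, 3) = 6
  v12 = min2(6, -3) = -3
  v14 = sub(6, -3) = 9
  v15 = min2(9, 2) = 2

After the edit, cleaning proceeds:
  v1: a read changed (in4 2->-5) — executes, giving -5.
  v3: a read changed (v1 2->-5) — executes, giving -15.
  v11: a read changed (v3 6->-15) — executes, giving 3.
  v12: a read changed (v11 6->3) — executes, giving -3 — identical to its old value.
  v14: a read changed (v11 6->3) — executes, giving 6.
  v15: a read changed (v14 9->6; v1 2->-5) — executes, giving -5.

Demanding v15 again yields -5.
6 computations run: v1, v3, v11, v12, v14, v15.
The nodes whose values change: in4, v1, v3, v11, v14, v15.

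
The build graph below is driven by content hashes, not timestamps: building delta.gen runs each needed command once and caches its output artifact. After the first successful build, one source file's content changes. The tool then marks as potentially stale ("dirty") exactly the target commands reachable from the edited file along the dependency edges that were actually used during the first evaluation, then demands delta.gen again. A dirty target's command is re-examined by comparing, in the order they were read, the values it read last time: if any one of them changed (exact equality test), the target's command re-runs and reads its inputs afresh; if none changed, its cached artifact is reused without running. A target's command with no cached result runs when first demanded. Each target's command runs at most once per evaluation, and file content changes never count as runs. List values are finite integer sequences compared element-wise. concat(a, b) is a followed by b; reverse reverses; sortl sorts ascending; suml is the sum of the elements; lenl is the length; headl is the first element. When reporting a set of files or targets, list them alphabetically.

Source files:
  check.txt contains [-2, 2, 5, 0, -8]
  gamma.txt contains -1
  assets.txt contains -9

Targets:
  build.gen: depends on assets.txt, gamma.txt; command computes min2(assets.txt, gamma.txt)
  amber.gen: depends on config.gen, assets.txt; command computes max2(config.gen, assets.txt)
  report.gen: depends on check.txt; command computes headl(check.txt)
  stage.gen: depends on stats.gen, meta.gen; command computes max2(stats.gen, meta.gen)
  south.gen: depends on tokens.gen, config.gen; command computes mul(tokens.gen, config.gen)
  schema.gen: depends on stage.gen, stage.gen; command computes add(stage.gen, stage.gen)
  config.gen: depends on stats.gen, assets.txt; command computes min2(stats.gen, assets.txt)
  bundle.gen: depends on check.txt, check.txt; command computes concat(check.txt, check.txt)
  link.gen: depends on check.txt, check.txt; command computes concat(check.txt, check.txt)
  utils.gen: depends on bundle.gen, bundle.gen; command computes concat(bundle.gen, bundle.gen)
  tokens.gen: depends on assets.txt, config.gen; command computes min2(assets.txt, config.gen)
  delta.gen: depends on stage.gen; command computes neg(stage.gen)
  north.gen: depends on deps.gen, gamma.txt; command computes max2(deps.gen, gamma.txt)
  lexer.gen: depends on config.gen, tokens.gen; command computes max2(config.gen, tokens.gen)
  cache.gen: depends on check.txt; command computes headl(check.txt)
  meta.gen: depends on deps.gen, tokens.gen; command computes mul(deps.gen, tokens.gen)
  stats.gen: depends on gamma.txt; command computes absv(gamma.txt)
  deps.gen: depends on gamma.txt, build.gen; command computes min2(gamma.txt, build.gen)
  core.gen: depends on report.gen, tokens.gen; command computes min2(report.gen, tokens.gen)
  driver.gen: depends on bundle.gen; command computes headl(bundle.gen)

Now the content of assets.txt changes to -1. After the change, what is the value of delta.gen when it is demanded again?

delta.gen now evaluates to -1.

Initial pass — values computed on the first demand:
  build.gen = min2(-9, -1) = -9
  deps.gen = min2(-1, -9) = -9
  stats.gen = absv(-1) = 1
  config.gen = min2(1, -9) = -9
  tokens.gen = min2(-9, -9) = -9
  meta.gen = mul(-9, -9) = 81
  stage.gen = max2(1, 81) = 81
  delta.gen = neg(81) = -81

Second demand — change propagation:
  build.gen: re-runs because assets.txt -9->-1; new result -1.
  config.gen: re-runs because assets.txt -9->-1; new result -1.
  deps.gen: re-runs because build.gen -9->-1; new result -1.
  tokens.gen: re-runs because assets.txt -9->-1; config.gen -9->-1; new result -1.
  meta.gen: re-runs because deps.gen -9->-1; tokens.gen -9->-1; new result 1.
  stage.gen: re-runs because meta.gen 81->1; new result 1.
  delta.gen: re-runs because stage.gen 81->1; new result -1.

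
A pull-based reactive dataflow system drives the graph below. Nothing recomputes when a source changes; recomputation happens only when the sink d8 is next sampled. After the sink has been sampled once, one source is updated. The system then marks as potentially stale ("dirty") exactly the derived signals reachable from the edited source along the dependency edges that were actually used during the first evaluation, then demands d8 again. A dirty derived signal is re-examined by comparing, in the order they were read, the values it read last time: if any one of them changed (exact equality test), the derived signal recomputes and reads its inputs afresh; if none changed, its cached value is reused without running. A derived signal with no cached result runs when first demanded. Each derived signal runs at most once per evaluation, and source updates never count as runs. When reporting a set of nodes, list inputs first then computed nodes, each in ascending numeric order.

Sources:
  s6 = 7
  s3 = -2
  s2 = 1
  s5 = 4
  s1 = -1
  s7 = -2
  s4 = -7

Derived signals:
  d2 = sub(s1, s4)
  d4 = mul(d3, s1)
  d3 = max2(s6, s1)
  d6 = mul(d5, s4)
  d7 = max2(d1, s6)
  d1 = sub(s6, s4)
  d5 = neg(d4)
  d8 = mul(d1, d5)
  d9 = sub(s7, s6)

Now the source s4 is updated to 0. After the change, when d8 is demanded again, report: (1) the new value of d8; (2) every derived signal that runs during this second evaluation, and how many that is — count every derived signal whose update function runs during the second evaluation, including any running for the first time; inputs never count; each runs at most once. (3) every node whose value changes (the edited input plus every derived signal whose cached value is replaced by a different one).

First evaluation (everything demanded from the output):
  d1 = sub(7, -7) = 14
  d3 = max2(7, -1) = 7
  d4 = mul(7, -1) = -7
  d5 = neg(-7) = 7
  d8 = mul(14, 7) = 98

Propagation after the edit:
  d1: runs — s4 -7->0; result 7.
  d8: runs — d1 14->7; result 49.

New value of d8: 49.
Derived signals that run: d1, d8 — 2 in total.
Values that change: s4, d1, d8.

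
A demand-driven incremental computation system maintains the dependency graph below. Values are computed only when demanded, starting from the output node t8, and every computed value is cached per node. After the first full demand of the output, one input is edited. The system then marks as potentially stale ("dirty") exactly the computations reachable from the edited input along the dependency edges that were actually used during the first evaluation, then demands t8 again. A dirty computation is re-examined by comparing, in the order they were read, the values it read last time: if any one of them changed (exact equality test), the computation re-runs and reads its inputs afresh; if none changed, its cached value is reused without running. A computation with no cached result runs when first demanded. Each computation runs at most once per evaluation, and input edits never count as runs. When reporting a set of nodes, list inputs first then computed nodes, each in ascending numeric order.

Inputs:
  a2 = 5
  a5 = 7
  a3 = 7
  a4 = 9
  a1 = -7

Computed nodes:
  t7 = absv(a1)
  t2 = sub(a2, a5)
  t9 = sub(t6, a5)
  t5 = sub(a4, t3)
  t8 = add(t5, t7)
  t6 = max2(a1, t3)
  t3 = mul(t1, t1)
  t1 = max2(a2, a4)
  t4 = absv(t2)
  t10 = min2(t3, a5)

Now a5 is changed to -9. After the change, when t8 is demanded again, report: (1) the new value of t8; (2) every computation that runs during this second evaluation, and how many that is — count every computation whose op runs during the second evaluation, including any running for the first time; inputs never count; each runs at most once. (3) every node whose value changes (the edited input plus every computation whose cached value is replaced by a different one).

New value of t8: -65.
Computations that run: none — 0 in total.
Values that change: a5.
Key observation: a5 is never demanded by the output, so the edit triggers no recomputation at all.

First evaluation (everything demanded from the output):
  t1 = max2(5, 9) = 9
  t3 = mul(9, 9) = 81
  t5 = sub(9, 81) = -72
  t7 = absv(-7) = 7
  t8 = add(-72, 7) = -65

Propagation after the edit:
  a5 feeds no computation that the output demands — nothing is marked dirty and nothing runs.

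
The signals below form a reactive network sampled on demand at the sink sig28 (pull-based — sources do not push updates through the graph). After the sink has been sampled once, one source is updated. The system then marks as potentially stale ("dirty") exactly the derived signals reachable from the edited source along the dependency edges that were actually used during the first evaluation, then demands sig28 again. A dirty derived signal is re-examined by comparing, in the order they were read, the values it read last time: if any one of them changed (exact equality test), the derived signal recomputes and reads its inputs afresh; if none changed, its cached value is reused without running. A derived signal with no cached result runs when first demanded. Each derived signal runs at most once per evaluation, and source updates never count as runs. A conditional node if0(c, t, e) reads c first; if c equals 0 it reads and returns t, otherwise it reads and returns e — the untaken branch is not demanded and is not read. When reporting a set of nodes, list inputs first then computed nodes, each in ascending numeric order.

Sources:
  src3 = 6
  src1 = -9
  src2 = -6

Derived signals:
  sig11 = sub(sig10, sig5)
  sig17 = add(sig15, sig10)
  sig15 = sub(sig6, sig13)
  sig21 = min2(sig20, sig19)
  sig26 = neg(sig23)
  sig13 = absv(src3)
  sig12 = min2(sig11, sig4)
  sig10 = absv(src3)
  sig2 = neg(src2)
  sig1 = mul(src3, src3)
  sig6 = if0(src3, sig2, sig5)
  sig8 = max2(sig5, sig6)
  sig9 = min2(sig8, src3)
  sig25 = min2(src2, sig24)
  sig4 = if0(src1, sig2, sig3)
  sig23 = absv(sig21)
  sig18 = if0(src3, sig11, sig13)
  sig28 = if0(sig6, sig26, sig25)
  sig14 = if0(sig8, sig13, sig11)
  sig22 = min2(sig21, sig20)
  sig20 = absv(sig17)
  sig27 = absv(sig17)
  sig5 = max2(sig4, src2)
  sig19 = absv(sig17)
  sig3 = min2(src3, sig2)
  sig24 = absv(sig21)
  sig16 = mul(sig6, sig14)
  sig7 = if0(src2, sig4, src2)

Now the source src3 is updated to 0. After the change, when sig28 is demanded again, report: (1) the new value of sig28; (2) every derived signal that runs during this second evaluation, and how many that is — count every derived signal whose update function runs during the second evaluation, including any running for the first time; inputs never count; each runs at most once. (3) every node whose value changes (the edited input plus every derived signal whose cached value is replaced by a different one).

sig28 now evaluates to -6.
Run set: sig6, sig10, sig13, sig15, sig17 (5 run).
Changed values: src3, sig10, sig13, sig15.
The important point: the flipped condition redirects demand; sig3, sig4, sig5 are left stale, never re-checked.

Initial pass — values computed on the first demand:
  sig2 = neg(-6) = 6
  sig3 = min2(6, 6) = 6
  sig4 = if0(src1=-9 -> else branch sig3) = 6
  sig5 = max2(6, -6) = 6
  sig6 = if0(src3=6 -> else branch sig5) = 6
  sig10 = absv(6) = 6
  sig13 = absv(6) = 6
  sig15 = sub(6, 6) = 0
  sig17 = add(0, 6) = 6
  sig19 = absv(6) = 6
  sig20 = absv(6) = 6
  sig21 = min2(6, 6) = 6
  sig24 = absv(6) = 6
  sig25 = min2(-6, 6) = -6
  sig28 = if0(sig6=6 -> else branch sig25) = -6

Second demand — change propagation:
  sig3: dirty yet unreached — the second evaluation never asks for it.
  sig4: dirty yet unreached — the second evaluation never asks for it.
  sig5: dirty yet unreached — the second evaluation never asks for it.
  sig6: re-runs because src3 6->0; new result 6 (unchanged).
  sig10: re-runs because src3 6->0; new result 0.
  sig13: re-runs because src3 6->0; new result 0.
  sig15: re-runs because sig13 6->0; new result 6.
  sig17: re-runs because sig15 0->6; sig10 6->0; new result 6 (unchanged).
  sig19: re-examined; everything it read last time is the same (sig17 unchanged) — cache 6 kept, no run.
  sig20: re-examined; everything it read last time is the same (sig17 unchanged) — cache 6 kept, no run.
  sig21: re-examined; everything it read last time is the same (sig20 unchanged, sig19 unchanged) — cache 6 kept, no run.
  sig24: re-examined; everything it read last time is the same (sig21 unchanged) — cache 6 kept, no run.
  sig25: re-examined; everything it read last time is the same (src2 unchanged, sig24 unchanged) — cache -6 kept, no run.
  sig28: re-examined; everything it read last time is the same (sig6 unchanged, sig25 unchanged) — cache -6 kept, no run.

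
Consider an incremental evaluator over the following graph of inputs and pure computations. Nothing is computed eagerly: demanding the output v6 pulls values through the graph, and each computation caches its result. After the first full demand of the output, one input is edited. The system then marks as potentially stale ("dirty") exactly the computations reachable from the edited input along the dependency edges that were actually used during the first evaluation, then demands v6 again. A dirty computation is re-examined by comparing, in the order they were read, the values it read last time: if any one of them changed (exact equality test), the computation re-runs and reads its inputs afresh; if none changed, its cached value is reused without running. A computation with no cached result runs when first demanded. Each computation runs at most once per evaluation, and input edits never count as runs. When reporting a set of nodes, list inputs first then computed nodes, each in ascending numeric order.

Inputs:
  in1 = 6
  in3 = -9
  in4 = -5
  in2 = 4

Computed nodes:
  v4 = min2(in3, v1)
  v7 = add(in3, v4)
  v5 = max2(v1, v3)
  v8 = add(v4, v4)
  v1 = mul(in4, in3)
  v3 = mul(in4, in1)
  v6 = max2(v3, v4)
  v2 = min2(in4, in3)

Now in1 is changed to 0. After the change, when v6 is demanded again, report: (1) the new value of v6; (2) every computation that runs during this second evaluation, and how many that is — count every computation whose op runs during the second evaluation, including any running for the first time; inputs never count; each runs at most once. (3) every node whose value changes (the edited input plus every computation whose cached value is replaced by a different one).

v6 now evaluates to 0.
Run set: v3, v6 (2 run).
Changed values: in1, v3, v6.

Initial pass — values computed on the first demand:
  v1 = mul(-5, -9) = 45
  v3 = mul(-5, 6) = -30
  v4 = min2(-9, 45) = -9
  v6 = max2(-30, -9) = -9

Second demand — change propagation:
  v3: re-runs because in1 6->0; new result 0.
  v6: re-runs because v3 -30->0; new result 0.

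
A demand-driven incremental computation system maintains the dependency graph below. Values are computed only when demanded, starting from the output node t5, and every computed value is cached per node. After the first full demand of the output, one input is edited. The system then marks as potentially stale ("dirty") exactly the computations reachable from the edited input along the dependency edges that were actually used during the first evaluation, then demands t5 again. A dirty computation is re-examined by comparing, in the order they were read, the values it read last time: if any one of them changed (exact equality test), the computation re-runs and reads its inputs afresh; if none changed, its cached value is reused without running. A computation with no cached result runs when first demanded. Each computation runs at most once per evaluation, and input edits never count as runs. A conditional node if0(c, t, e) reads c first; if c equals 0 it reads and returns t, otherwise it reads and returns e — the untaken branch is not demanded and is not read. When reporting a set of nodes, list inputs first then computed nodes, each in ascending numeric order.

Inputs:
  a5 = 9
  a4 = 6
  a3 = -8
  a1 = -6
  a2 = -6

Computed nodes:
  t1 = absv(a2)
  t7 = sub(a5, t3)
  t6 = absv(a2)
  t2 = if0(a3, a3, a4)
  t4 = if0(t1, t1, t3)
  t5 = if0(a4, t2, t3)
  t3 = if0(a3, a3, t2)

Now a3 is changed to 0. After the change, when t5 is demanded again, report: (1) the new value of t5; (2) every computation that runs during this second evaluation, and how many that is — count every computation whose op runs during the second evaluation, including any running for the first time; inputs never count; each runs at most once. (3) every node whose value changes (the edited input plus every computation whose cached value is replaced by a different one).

First evaluation (everything demanded from the output):
  t2 = if0(a3=-8 -> else branch a4) = 6
  t3 = if0(a3=-8 -> else branch t2) = 6
  t5 = if0(a4=6 -> else branch t3) = 6

Propagation after the edit:
  t2: marked dirty but never re-examined — demand shifted away from it.
  t3: runs — a3 -8->0; result 0.
  t5: runs — t3 6->0; result 0.

Key observation: a condition flipped, so demand moved to the other branch — t2 is never re-examined.

New value of t5: 0.
Computations that run: t3, t5 — 2 in total.
Values that change: a3, t3, t5.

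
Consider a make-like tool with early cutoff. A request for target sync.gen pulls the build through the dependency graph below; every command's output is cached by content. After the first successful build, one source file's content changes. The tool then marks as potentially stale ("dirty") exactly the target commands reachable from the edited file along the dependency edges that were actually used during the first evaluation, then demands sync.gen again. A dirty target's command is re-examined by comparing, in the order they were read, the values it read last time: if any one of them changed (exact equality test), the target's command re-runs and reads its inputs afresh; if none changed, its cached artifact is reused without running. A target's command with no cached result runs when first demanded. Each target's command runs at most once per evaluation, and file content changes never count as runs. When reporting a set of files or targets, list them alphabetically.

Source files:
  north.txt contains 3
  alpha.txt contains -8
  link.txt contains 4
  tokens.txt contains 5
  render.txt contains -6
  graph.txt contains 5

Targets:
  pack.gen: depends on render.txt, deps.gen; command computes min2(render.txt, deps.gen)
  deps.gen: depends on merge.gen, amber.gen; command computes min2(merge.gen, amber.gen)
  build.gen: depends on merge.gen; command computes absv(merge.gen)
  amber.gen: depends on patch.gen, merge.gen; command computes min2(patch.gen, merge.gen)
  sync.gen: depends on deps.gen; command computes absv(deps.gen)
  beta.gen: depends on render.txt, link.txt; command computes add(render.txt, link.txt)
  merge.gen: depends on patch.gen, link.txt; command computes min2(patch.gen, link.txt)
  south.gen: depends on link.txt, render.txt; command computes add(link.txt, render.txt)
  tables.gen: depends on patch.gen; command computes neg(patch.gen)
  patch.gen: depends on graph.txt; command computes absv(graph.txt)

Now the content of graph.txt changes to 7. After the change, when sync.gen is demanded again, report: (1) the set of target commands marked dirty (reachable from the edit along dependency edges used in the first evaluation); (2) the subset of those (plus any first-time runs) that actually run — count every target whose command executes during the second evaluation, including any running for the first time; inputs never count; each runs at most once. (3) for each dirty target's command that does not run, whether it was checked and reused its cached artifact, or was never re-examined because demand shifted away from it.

First demand of the output computes:
  patch.gen = absv(5) = 5
  merge.gen = min2(5, 4) = 4
  amber.gen = min2(5, 4) = 4
  deps.gen = min2(4, 4) = 4
  sync.gen = absv(4) = 4

After the edit, cleaning proceeds:
  patch.gen: a read changed (graph.txt 5->7) — executes, giving 7.
  merge.gen: a read changed (patch.gen 5->7) — executes, giving 4 — identical to its old value.
  amber.gen: a read changed (patch.gen 5->7) — executes, giving 4 — identical to its old value.
  deps.gen: dirty, but its reads are unchanged (merge.gen unchanged, amber.gen unchanged); cached 4 stands.
  sync.gen: dirty, but its reads are unchanged (deps.gen unchanged); cached 4 stands.

Note where the cutoff bites: deps.gen is checked, finds nothing changed, and keeps its cache.

The edit dirties: amber.gen, deps.gen, merge.gen, patch.gen, sync.gen.
3 target commands run: amber.gen, merge.gen, patch.gen.
Cache hits after checking: deps.gen, sync.gen.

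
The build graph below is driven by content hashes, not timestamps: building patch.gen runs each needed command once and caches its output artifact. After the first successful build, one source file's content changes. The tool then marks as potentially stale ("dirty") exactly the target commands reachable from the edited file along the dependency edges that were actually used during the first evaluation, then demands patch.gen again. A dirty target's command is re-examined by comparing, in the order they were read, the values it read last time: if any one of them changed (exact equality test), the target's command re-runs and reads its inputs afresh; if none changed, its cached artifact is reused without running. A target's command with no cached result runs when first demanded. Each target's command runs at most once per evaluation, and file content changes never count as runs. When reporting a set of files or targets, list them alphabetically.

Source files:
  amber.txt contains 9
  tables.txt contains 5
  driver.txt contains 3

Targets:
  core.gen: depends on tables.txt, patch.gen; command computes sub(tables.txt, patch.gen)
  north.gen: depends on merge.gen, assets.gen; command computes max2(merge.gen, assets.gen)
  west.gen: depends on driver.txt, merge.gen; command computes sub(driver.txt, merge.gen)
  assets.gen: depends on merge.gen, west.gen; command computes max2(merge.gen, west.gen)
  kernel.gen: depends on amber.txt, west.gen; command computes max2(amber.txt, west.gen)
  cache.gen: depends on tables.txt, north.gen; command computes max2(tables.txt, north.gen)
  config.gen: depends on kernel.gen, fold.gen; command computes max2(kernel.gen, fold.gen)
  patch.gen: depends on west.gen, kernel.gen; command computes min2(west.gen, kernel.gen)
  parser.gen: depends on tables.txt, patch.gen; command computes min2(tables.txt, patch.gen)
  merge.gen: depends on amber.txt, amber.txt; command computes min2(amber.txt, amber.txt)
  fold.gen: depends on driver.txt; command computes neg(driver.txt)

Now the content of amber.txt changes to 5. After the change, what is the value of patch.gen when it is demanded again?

Initial pass — values computed on the first demand:
  merge.gen = min2(9, 9) = 9
  west.gen = sub(3, 9) = -6
  kernel.gen = max2(9, -6) = 9
  patch.gen = min2(-6, 9) = -6

Second demand — change propagation:
  merge.gen: re-runs because amber.txt 9->5; amber.txt 9->5; new result 5.
  west.gen: re-runs because merge.gen 9->5; new result -2.
  kernel.gen: re-runs because amber.txt 9->5; west.gen -6->-2; new result 5.
  patch.gen: re-runs because west.gen -6->-2; kernel.gen 9->5; new result -2.

patch.gen now evaluates to -2.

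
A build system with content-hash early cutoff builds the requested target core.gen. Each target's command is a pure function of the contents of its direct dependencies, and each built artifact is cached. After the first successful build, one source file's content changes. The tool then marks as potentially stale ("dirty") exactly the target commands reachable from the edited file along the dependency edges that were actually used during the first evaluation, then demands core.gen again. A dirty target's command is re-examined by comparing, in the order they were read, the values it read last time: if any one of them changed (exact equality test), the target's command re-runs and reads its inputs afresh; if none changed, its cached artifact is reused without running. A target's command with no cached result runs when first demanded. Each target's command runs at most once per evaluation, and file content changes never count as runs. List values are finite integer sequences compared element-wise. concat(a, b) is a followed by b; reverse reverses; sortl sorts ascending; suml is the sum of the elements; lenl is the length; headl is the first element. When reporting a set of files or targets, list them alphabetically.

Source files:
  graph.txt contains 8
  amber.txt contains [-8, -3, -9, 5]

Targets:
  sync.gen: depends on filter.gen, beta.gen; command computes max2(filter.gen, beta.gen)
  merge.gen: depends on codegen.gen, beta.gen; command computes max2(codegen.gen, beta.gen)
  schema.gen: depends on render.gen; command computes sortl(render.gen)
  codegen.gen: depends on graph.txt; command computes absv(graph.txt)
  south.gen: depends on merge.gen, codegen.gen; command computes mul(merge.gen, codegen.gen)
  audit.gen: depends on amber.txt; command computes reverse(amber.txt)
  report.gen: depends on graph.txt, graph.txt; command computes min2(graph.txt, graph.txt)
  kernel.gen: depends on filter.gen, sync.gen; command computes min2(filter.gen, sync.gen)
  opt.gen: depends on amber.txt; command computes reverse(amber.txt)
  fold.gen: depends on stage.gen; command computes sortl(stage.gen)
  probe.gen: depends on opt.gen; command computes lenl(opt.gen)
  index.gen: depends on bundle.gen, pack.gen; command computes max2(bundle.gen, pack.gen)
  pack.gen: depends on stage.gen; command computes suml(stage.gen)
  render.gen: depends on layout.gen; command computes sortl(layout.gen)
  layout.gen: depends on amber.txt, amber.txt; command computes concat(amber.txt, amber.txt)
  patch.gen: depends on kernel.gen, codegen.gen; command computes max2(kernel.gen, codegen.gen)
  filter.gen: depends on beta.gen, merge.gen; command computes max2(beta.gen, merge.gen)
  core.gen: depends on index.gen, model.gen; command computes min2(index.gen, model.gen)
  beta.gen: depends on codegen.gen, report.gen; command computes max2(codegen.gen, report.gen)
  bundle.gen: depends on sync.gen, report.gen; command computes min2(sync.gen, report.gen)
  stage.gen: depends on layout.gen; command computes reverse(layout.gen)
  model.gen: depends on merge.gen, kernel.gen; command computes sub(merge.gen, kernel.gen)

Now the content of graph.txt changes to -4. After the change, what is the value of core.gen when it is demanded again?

First evaluation (everything demanded from the output):
  codegen.gen = absv(8) = 8
  layout.gen = concat([-8, -3, -9, 5], [-8, -3, -9, 5]) = [-8, -3, -9, 5, -8, -3, -9, 5]
  report.gen = min2(8, 8) = 8
  beta.gen = max2(8, 8) = 8
  merge.gen = max2(8, 8) = 8
  filter.gen = max2(8, 8) = 8
  stage.gen = reverse([-8, -3, -9, 5, -8, -3, -9, 5]) = [5, -9, -3, -8, 5, -9, -3, -8]
  pack.gen = suml([5, -9, -3, -8, 5, -9, -3, -8]) = -30
  sync.gen = max2(8, 8) = 8
  bundle.gen = min2(8, 8) = 8
  index.gen = max2(8, -30) = 8
  kernel.gen = min2(8, 8) = 8
  model.gen = sub(8, 8) = 0
  core.gen = min2(8, 0) = 0

Propagation after the edit:
  codegen.gen: runs — graph.txt 8->-4; result 4.
  report.gen: runs — graph.txt 8->-4; graph.txt 8->-4; result -4.
  beta.gen: runs — codegen.gen 8->4; report.gen 8->-4; result 4.
  merge.gen: runs — codegen.gen 8->4; beta.gen 8->4; result 4.
  filter.gen: runs — beta.gen 8->4; merge.gen 8->4; result 4.
  sync.gen: runs — filter.gen 8->4; beta.gen 8->4; result 4.
  bundle.gen: runs — sync.gen 8->4; report.gen 8->-4; result -4.
  index.gen: runs — bundle.gen 8->-4; result -4.
  kernel.gen: runs — filter.gen 8->4; sync.gen 8->4; result 4.
  model.gen: runs — merge.gen 8->4; kernel.gen 8->4; result 0 (same value as before).
  core.gen: runs — index.gen 8->-4; result -4.

New value of core.gen: -4.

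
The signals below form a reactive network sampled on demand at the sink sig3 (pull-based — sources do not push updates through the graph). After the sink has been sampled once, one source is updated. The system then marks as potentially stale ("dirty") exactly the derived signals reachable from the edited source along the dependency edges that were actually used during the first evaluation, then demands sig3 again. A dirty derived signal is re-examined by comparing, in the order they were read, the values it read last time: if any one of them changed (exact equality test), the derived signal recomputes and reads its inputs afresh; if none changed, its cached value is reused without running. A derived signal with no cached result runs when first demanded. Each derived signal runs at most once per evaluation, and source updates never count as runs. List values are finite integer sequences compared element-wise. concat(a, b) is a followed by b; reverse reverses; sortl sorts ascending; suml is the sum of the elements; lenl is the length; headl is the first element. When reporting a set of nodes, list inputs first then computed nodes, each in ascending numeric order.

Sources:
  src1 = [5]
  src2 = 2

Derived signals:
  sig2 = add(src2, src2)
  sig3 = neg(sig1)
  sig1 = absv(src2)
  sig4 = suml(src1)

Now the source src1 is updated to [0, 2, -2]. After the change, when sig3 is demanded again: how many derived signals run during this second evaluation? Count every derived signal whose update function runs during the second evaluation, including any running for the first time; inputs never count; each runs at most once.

Run set: none (0 run).
The important point: nothing the output needs ever reads src1, so the edit is invisible to it.

Initial pass — values computed on the first demand:
  sig1 = absv(2) = 2
  sig3 = neg(2) = -2

Second demand — change propagation:
  no demanded computation ever read src1, so the edit dirties nothing and nothing runs.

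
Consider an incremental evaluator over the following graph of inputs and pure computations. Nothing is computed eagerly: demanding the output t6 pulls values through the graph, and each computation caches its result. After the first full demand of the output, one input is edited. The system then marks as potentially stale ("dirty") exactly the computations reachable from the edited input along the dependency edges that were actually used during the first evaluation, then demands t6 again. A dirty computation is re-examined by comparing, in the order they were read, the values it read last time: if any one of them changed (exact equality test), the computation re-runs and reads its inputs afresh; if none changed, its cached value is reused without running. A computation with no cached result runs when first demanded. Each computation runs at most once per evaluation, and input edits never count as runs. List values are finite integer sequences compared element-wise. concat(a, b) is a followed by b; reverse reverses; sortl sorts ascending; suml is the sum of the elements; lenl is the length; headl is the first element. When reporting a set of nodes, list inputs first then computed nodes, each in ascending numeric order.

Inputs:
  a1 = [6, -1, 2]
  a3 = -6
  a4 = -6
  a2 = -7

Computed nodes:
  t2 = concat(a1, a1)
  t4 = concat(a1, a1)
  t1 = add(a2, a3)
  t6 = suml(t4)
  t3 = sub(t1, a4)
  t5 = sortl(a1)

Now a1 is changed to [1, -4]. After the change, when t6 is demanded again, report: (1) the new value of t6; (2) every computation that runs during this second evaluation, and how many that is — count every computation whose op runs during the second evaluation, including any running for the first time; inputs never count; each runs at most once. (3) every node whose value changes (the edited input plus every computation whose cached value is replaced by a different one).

t6 now evaluates to -6.
Run set: t4, t6 (2 run).
Changed values: a1, t4, t6.

Initial pass — values computed on the first demand:
  t4 = concat([6, -1, 2], [6, -1, 2]) = [6, -1, 2, 6, -1, 2]
  t6 = suml([6, -1, 2, 6, -1, 2]) = 14

Second demand — change propagation:
  t4: re-runs because a1 [6, -1, 2]->[1, -4]; a1 [6, -1, 2]->[1, -4]; new result [1, -4, 1, -4].
  t6: re-runs because t4 [6, -1, 2, 6, -1, 2]->[1, -4, 1, -4]; new result -6.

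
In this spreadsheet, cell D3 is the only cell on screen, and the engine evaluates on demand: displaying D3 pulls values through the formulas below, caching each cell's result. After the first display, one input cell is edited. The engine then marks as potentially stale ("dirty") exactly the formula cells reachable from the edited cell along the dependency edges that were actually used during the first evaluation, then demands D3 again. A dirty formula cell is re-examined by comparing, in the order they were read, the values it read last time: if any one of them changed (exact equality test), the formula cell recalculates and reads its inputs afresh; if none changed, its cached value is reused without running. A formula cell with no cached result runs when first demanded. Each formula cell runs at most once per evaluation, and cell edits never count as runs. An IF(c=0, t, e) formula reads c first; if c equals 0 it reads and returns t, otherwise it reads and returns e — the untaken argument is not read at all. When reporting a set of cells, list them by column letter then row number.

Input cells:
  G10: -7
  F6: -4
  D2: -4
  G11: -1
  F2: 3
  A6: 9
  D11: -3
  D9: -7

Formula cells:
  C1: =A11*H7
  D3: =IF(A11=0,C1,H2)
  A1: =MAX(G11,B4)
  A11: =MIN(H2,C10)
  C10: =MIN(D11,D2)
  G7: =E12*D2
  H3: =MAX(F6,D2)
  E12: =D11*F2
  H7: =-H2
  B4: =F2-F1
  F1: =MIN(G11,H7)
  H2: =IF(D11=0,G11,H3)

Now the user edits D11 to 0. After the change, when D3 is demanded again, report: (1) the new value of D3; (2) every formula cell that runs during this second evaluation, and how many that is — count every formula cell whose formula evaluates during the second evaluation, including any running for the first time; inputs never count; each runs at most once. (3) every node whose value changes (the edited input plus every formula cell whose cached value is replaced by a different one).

D3 now evaluates to -1.
Run set: A11, C10, D3, H2 (4 run).
Changed values: D3, D11, H2.

Initial pass — values computed on the first demand:
  C10 = MIN(-3, -4) = -4
  H3 = MAX(-4, -4) = -4
  H2 = IF(D11=0: D11=-3 -> else branch H3) = -4
  A11 = MIN(-4, -4) = -4
  D3 = IF(A11=0: A11=-4 -> else branch H2) = -4

Second demand — change propagation:
  C10: re-runs because D11 -3->0; new result -4 (unchanged).
  H2: re-runs because D11 -3->0; new result -1.
  A11: re-runs because H2 -4->-1; new result -4 (unchanged).
  D3: re-runs because H2 -4->-1; new result -1.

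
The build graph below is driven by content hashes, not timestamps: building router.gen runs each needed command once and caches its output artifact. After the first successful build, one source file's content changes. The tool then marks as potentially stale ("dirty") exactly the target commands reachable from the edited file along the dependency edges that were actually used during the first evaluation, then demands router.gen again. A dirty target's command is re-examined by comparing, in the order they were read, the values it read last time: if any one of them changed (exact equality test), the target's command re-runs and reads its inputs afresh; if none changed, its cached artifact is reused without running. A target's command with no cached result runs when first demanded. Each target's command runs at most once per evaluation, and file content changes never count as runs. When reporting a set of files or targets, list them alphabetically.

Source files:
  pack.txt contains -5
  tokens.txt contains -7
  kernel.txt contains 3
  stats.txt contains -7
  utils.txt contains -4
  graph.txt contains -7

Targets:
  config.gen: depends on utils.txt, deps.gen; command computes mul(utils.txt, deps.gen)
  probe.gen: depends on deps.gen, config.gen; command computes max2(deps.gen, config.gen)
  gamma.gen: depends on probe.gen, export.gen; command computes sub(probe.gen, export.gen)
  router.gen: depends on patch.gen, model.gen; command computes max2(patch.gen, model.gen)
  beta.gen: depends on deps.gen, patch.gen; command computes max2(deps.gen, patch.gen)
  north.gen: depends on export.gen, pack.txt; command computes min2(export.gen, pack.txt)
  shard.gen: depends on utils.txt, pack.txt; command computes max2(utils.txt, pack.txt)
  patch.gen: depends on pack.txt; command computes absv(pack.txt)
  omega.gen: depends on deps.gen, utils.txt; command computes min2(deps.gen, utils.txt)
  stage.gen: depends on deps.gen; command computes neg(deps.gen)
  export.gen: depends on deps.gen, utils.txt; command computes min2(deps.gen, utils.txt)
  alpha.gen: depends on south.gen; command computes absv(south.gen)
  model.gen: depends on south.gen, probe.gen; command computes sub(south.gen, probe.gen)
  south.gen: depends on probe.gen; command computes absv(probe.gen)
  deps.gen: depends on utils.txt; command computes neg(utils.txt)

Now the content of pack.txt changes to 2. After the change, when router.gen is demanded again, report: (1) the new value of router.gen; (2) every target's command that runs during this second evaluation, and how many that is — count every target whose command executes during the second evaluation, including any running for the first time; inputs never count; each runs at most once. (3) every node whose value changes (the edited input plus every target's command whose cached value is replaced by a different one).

router.gen now evaluates to 2.
Run set: patch.gen, router.gen (2 run).
Changed values: pack.txt, patch.gen, router.gen.

Initial pass — values computed on the first demand:
  deps.gen = neg(-4) = 4
  config.gen = mul(-4, 4) = -16
  patch.gen = absv(-5) = 5
  probe.gen = max2(4, -16) = 4
  south.gen = absv(4) = 4
  model.gen = sub(4, 4) = 0
  router.gen = max2(5, 0) = 5

Second demand — change propagation:
  patch.gen: re-runs because pack.txt -5->2; new result 2.
  router.gen: re-runs because patch.gen 5->2; new result 2.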